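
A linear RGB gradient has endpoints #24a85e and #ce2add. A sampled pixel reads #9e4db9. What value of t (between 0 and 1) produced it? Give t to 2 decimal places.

Invert the lerp on the R channel (largest span, 170): t = (158 − 36) / (206 − 36) = 122/170 = 0.71765.
Check on G: (77 − 168)/(42 − 168) = 0.7222 ✓

0.72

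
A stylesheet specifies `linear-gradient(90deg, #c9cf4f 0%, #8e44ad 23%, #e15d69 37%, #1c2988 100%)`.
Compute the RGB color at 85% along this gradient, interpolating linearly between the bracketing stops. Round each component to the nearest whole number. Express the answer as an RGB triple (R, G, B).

(75, 53, 129)

85% lies between the 37% and 100% stops, so the local fraction is t = (85 − 37)/(100 − 37) = 48/63 ≈ 0.7619.
#e15d69 → (225, 93, 105); #1c2988 → (28, 41, 136).
R = 225 + 0.7619 × (28 − 225) = 74.906 → 75
G = 93 + 0.7619 × (41 − 93) = 53.381 → 53
B = 105 + 0.7619 × (136 − 105) = 128.619 → 129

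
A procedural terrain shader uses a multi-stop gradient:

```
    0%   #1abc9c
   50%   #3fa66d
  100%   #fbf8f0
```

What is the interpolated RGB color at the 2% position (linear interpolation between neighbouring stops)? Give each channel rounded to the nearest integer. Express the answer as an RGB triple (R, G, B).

2% lies between the 0% and 50% stops, so the local fraction is t = (2 − 0)/(50 − 0) = 2/50 ≈ 0.04.
#1abc9c → (26, 188, 156); #3fa66d → (63, 166, 109).
R = 26 + 0.04 × (63 − 26) = 27.48 → 27
G = 188 + 0.04 × (166 − 188) = 187.12 → 187
B = 156 + 0.04 × (109 − 156) = 154.12 → 154

(27, 187, 154)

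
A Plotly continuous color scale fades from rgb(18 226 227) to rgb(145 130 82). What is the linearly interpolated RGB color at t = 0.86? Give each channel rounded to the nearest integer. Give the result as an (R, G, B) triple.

R = 18 + 0.86 × (145 − 18) = 18 + 0.86 × 127 = 127.22 → 127
G = 226 + 0.86 × (130 − 226) = 226 + 0.86 × -96 = 143.44 → 143
B = 227 + 0.86 × (82 − 227) = 227 + 0.86 × -145 = 102.3 → 102

(127, 143, 102)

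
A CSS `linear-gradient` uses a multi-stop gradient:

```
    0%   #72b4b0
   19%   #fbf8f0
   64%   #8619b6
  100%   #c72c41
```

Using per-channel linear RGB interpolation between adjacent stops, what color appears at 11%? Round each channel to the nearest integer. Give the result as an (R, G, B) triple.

11% lies between the 0% and 19% stops, so the local fraction is t = (11 − 0)/(19 − 0) = 11/19 ≈ 0.5789.
#72b4b0 → (114, 180, 176); #fbf8f0 → (251, 248, 240).
R = 114 + 0.5789 × (251 − 114) = 193.309 → 193
G = 180 + 0.5789 × (248 − 180) = 219.365 → 219
B = 176 + 0.5789 × (240 − 176) = 213.05 → 213

(193, 219, 213)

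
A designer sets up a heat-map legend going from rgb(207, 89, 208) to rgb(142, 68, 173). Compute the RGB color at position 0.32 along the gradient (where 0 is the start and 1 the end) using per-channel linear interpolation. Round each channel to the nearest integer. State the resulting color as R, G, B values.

R = 207 + 0.32 × (142 − 207) = 207 + 0.32 × -65 = 186.2 → 186
G = 89 + 0.32 × (68 − 89) = 89 + 0.32 × -21 = 82.28 → 82
B = 208 + 0.32 × (173 − 208) = 208 + 0.32 × -35 = 196.8 → 197
So the blended color is (186, 82, 197), about #ba52c5.

(186, 82, 197)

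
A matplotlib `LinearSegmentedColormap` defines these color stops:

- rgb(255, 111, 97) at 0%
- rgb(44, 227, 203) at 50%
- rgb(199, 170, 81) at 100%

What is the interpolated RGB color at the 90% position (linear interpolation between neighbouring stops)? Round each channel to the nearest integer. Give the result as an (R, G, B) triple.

(168, 181, 105)

90% lies between the 50% and 100% stops, so the local fraction is t = (90 − 50)/(100 − 50) = 40/50 ≈ 0.8.
R = 44 + 0.8 × (199 − 44) = 168 → 168
G = 227 + 0.8 × (170 − 227) = 181.4 → 181
B = 203 + 0.8 × (81 − 203) = 105.4 → 105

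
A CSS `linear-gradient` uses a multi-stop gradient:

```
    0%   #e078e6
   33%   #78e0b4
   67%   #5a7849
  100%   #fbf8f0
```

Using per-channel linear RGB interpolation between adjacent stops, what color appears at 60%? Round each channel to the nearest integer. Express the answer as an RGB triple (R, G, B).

(96, 141, 95)

60% lies between the 33% and 67% stops, so the local fraction is t = (60 − 33)/(67 − 33) = 27/34 ≈ 0.7941.
#78e0b4 → (120, 224, 180); #5a7849 → (90, 120, 73).
R = 120 + 0.7941 × (90 − 120) = 96.177 → 96
G = 224 + 0.7941 × (120 − 224) = 141.414 → 141
B = 180 + 0.7941 × (73 − 180) = 95.031 → 95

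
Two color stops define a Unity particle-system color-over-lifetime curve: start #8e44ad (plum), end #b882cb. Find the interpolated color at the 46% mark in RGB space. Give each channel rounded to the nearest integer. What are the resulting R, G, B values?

(161, 97, 187)

#8e44ad → (142, 68, 173); #b882cb → (184, 130, 203).
46% corresponds to t = 0.46.
R = 142 + 0.46 × (184 − 142) = 142 + 0.46 × 42 = 161.32 → 161
G = 68 + 0.46 × (130 − 68) = 68 + 0.46 × 62 = 96.52 → 97
B = 173 + 0.46 × (203 − 173) = 173 + 0.46 × 30 = 186.8 → 187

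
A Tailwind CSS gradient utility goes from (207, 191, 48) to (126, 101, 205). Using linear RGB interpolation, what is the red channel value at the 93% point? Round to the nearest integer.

132

R = 207 + 0.93 × (126 − 207) = 131.67 → 132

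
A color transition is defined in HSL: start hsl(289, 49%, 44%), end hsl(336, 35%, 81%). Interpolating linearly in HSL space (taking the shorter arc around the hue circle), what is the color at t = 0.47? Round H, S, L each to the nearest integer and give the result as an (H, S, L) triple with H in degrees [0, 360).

(311, 42, 61)

Hue arc: Δh = 336 − 289 = 47° (|Δh| ≤ 180, already the shorter path).
H = 289 + 0.47 × (47) = 311.09 → 311°
S = 49 + 0.47 × (35 − 49) = 42.42 → 42%
L = 44 + 0.47 × (81 − 44) = 61.39 → 61%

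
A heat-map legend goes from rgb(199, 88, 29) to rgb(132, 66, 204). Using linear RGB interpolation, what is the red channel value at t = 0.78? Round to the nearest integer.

147

R = 199 + 0.78 × (132 − 199) = 146.74 → 147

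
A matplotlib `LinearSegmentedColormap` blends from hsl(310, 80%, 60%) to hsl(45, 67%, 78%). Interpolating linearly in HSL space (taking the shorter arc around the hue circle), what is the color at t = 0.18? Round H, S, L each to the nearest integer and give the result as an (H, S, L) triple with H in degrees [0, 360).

Hue: 45 − 310 = -265°, but |-265| > 180 so the shorter arc goes the other way: Δh = -265 + 360 = 95°.
H = 310 + 0.18 × (95) = 327.1 → 327°
S = 80 + 0.18 × (67 − 80) = 77.66 → 78%
L = 60 + 0.18 × (78 − 60) = 63.24 → 63%

(327, 78, 63)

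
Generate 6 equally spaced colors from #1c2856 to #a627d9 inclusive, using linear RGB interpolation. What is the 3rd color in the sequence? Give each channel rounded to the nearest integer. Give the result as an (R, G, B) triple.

With 6 swatches and endpoints inclusive, swatch 3 sits at t = (3 − 1)/(6 − 1) = 2/5 ≈ 0.4.
#1c2856 → (28, 40, 86); #a627d9 → (166, 39, 217).
R = 28 + 0.4 × (166 − 28) = 83.2 → 83
G = 40 + 0.4 × (39 − 40) = 39.6 → 40
B = 86 + 0.4 × (217 − 86) = 138.4 → 138

(83, 40, 138)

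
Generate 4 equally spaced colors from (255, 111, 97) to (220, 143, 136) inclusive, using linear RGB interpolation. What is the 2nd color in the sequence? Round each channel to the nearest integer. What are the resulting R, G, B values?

(243, 122, 110)

With 4 swatches and endpoints inclusive, swatch 2 sits at t = (2 − 1)/(4 − 1) = 1/3 ≈ 0.3333.
R = 255 + 0.3333 × (220 − 255) = 243.334 → 243
G = 111 + 0.3333 × (143 − 111) = 121.666 → 122
B = 97 + 0.3333 × (136 − 97) = 109.999 → 110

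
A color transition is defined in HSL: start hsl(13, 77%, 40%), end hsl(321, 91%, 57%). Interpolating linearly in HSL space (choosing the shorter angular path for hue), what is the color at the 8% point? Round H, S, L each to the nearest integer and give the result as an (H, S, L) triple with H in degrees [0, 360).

(9, 78, 41)

Hue: 321 − 13 = 308°, but |308| > 180 so the shorter arc goes the other way: Δh = 308 − 360 = -52°.
H = 13 + 0.08 × (-52) = 8.84 → 9°
S = 77 + 0.08 × (91 − 77) = 78.12 → 78%
L = 40 + 0.08 × (57 − 40) = 41.36 → 41%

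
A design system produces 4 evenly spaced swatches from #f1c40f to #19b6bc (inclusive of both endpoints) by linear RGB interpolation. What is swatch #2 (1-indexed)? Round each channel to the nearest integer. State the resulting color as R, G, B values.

With 4 swatches and endpoints inclusive, swatch 2 sits at t = (2 − 1)/(4 − 1) = 1/3 ≈ 0.3333.
#f1c40f → (241, 196, 15); #19b6bc → (25, 182, 188).
R = 241 + 0.3333 × (25 − 241) = 169.007 → 169
G = 196 + 0.3333 × (182 − 196) = 191.334 → 191
B = 15 + 0.3333 × (188 − 15) = 72.661 → 73

(169, 191, 73)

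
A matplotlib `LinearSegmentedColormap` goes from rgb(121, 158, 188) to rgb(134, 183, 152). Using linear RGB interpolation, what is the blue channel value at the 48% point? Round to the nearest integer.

171

B = 188 + 0.48 × (152 − 188) = 170.72 → 171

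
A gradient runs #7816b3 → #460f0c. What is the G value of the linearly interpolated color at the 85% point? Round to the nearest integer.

G₁ = 22 (from #7816b3), G₂ = 15 (from #460f0c).
G = 22 + 0.85 × (15 − 22) = 16.05 → 16

16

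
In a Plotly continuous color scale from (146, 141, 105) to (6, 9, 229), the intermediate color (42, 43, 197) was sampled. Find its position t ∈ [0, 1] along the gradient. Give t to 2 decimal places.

Invert the lerp on the R channel (largest span, 140): t = (42 − 146) / (6 − 146) = -104/-140 = 0.74286.
Check on G: (43 − 141)/(9 − 141) = 0.7424 ✓

0.74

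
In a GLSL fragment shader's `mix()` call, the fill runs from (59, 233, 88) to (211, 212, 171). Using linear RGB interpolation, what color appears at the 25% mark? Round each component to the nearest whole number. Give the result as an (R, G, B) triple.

25% corresponds to t = 0.25.
R = 59 + 0.25 × (211 − 59) = 59 + 0.25 × 152 = 97 → 97
G = 233 + 0.25 × (212 − 233) = 233 + 0.25 × -21 = 227.75 → 228
B = 88 + 0.25 × (171 − 88) = 88 + 0.25 × 83 = 108.75 → 109

(97, 228, 109)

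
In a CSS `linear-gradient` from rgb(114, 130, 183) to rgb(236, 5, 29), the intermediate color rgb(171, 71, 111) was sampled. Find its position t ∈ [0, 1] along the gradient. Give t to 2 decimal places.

0.47

Invert the lerp on the B channel (largest span, 154): t = (111 − 183) / (29 − 183) = -72/-154 = 0.46753.
Check on R: (171 − 114)/(236 − 114) = 0.4672 ✓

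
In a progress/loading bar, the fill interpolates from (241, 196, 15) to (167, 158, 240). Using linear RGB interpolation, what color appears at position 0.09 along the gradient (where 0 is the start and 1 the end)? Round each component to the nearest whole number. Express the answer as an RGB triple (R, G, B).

R = 241 + 0.09 × (167 − 241) = 241 + 0.09 × -74 = 234.34 → 234
G = 196 + 0.09 × (158 − 196) = 196 + 0.09 × -38 = 192.58 → 193
B = 15 + 0.09 × (240 − 15) = 15 + 0.09 × 225 = 35.25 → 35
So the blended color is (234, 193, 35), about #eac123.

(234, 193, 35)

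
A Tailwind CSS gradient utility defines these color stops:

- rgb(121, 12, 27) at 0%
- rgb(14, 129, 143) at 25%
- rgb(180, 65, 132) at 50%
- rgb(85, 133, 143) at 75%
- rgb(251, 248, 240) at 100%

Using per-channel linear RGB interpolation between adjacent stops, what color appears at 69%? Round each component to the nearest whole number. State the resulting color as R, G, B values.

69% lies between the 50% and 75% stops, so the local fraction is t = (69 − 50)/(75 − 50) = 19/25 ≈ 0.76.
R = 180 + 0.76 × (85 − 180) = 107.8 → 108
G = 65 + 0.76 × (133 − 65) = 116.68 → 117
B = 132 + 0.76 × (143 − 132) = 140.36 → 140

(108, 117, 140)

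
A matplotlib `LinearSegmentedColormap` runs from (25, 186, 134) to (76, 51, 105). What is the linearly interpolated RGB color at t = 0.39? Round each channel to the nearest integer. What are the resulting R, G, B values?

(45, 133, 123)

R = 25 + 0.39 × (76 − 25) = 25 + 0.39 × 51 = 44.89 → 45
G = 186 + 0.39 × (51 − 186) = 186 + 0.39 × -135 = 133.35 → 133
B = 134 + 0.39 × (105 − 134) = 134 + 0.39 × -29 = 122.69 → 123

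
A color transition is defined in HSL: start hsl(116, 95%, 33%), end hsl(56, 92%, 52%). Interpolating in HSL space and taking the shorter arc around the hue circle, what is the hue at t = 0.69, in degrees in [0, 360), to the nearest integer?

75

Hue arc: Δh = 56 − 116 = -60° (|Δh| ≤ 180, already the shorter path).
H = 116 + 0.69 × (-60) = 74.6 → 75°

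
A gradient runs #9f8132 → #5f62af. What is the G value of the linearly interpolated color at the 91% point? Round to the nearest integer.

G₁ = 129 (from #9f8132), G₂ = 98 (from #5f62af).
G = 129 + 0.91 × (98 − 129) = 100.79 → 101

101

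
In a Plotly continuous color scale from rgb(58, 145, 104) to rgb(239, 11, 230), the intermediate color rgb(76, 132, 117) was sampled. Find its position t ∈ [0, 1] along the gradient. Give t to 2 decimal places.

Invert the lerp on the R channel (largest span, 181): t = (76 − 58) / (239 − 58) = 18/181 = 0.099448.
Check on G: (132 − 145)/(11 − 145) = 0.09701 ✓

0.10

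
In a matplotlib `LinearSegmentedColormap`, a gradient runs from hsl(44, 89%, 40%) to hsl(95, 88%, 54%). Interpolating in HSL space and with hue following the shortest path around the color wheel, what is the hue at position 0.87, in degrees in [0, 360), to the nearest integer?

Hue arc: Δh = 95 − 44 = 51° (|Δh| ≤ 180, already the shorter path).
H = 44 + 0.87 × (51) = 88.37 → 88°

88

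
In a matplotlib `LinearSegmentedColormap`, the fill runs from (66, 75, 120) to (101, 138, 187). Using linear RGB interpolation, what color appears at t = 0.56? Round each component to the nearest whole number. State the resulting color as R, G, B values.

(86, 110, 158)

R = 66 + 0.56 × (101 − 66) = 66 + 0.56 × 35 = 85.6 → 86
G = 75 + 0.56 × (138 − 75) = 75 + 0.56 × 63 = 110.28 → 110
B = 120 + 0.56 × (187 − 120) = 120 + 0.56 × 67 = 157.52 → 158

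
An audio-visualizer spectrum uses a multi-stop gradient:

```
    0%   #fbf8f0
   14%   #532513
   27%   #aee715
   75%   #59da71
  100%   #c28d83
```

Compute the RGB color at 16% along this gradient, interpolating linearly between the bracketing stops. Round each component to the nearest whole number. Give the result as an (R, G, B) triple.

(97, 67, 19)

16% lies between the 14% and 27% stops, so the local fraction is t = (16 − 14)/(27 − 14) = 2/13 ≈ 0.1538.
#532513 → (83, 37, 19); #aee715 → (174, 231, 21).
R = 83 + 0.1538 × (174 − 83) = 96.996 → 97
G = 37 + 0.1538 × (231 − 37) = 66.837 → 67
B = 19 + 0.1538 × (21 − 19) = 19.308 → 19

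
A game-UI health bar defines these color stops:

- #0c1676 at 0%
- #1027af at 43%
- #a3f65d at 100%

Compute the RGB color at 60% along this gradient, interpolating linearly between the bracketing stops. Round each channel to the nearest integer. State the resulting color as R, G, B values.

60% lies between the 43% and 100% stops, so the local fraction is t = (60 − 43)/(100 − 43) = 17/57 ≈ 0.2982.
#1027af → (16, 39, 175); #a3f65d → (163, 246, 93).
R = 16 + 0.2982 × (163 − 16) = 59.835 → 60
G = 39 + 0.2982 × (246 − 39) = 100.727 → 101
B = 175 + 0.2982 × (93 − 175) = 150.548 → 151

(60, 101, 151)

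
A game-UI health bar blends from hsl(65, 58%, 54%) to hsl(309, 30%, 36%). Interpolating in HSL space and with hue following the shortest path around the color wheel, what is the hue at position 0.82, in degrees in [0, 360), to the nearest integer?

330

Hue: 309 − 65 = 244°, but |244| > 180 so the shorter arc goes the other way: Δh = 244 − 360 = -116°.
H = 65 + 0.82 × (-116) = -30.12 → -30 → -30 mod 360 = 330°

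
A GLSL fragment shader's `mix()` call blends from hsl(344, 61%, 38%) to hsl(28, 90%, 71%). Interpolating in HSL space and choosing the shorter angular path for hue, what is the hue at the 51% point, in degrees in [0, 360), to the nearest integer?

Hue: 28 − 344 = -316°, but |-316| > 180 so the shorter arc goes the other way: Δh = -316 + 360 = 44°.
H = 344 + 0.51 × (44) = 366.44 → 366 → 366 mod 360 = 6°

6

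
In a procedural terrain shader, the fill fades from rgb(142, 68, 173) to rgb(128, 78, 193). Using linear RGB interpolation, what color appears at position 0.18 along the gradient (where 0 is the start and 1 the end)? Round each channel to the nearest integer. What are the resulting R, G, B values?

R = 142 + 0.18 × (128 − 142) = 142 + 0.18 × -14 = 139.48 → 139
G = 68 + 0.18 × (78 − 68) = 68 + 0.18 × 10 = 69.8 → 70
B = 173 + 0.18 × (193 − 173) = 173 + 0.18 × 20 = 176.6 → 177

(139, 70, 177)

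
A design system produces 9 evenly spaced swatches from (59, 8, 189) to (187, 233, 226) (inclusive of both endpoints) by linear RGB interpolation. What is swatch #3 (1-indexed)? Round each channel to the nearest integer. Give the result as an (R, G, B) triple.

(91, 64, 198)

With 9 swatches and endpoints inclusive, swatch 3 sits at t = (3 − 1)/(9 − 1) = 2/8 ≈ 0.25.
R = 59 + 0.25 × (187 − 59) = 91 → 91
G = 8 + 0.25 × (233 − 8) = 64.25 → 64
B = 189 + 0.25 × (226 − 189) = 198.25 → 198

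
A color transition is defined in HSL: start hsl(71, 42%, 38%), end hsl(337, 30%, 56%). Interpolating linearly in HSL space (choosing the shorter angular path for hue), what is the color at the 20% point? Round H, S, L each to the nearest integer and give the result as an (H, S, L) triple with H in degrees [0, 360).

(52, 40, 42)

Hue: 337 − 71 = 266°, but |266| > 180 so the shorter arc goes the other way: Δh = 266 − 360 = -94°.
H = 71 + 0.2 × (-94) = 52.2 → 52°
S = 42 + 0.2 × (30 − 42) = 39.6 → 40%
L = 38 + 0.2 × (56 − 38) = 41.6 → 42%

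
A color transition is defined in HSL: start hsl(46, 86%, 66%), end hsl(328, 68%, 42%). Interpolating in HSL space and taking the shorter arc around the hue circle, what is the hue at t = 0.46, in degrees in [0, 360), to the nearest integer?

Hue: 328 − 46 = 282°, but |282| > 180 so the shorter arc goes the other way: Δh = 282 − 360 = -78°.
H = 46 + 0.46 × (-78) = 10.12 → 10°

10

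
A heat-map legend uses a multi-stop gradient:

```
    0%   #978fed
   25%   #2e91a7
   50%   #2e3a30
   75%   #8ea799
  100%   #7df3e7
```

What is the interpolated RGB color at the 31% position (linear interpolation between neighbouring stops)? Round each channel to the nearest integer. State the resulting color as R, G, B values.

(46, 124, 138)

31% lies between the 25% and 50% stops, so the local fraction is t = (31 − 25)/(50 − 25) = 6/25 ≈ 0.24.
#2e91a7 → (46, 145, 167); #2e3a30 → (46, 58, 48).
R = 46 + 0.24 × (46 − 46) = 46 → 46
G = 145 + 0.24 × (58 − 145) = 124.12 → 124
B = 167 + 0.24 × (48 − 167) = 138.44 → 138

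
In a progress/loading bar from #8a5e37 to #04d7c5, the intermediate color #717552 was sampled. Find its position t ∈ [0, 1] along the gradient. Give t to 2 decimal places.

0.19

Invert the lerp on the B channel (largest span, 142): t = (82 − 55) / (197 − 55) = 27/142 = 0.19014.
Check on R: (113 − 138)/(4 − 138) = 0.1866 ✓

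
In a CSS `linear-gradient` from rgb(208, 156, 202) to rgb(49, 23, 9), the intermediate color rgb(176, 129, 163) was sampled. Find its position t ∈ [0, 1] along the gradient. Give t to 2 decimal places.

Invert the lerp on the B channel (largest span, 193): t = (163 − 202) / (9 − 202) = -39/-193 = 0.20207.
Check on R: (176 − 208)/(49 − 208) = 0.2013 ✓

0.20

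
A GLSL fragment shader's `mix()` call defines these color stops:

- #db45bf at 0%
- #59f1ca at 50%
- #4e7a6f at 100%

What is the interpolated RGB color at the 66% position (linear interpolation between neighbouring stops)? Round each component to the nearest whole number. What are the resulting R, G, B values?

66% lies between the 50% and 100% stops, so the local fraction is t = (66 − 50)/(100 − 50) = 16/50 ≈ 0.32.
#59f1ca → (89, 241, 202); #4e7a6f → (78, 122, 111).
R = 89 + 0.32 × (78 − 89) = 85.48 → 85
G = 241 + 0.32 × (122 − 241) = 202.92 → 203
B = 202 + 0.32 × (111 − 202) = 172.88 → 173

(85, 203, 173)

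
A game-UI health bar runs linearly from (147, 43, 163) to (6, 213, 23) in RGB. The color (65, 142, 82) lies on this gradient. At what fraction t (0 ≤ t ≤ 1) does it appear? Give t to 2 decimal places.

0.58

Invert the lerp on the G channel (largest span, 170): t = (142 − 43) / (213 − 43) = 99/170 = 0.58235.
Check on R: (65 − 147)/(6 − 147) = 0.5816 ✓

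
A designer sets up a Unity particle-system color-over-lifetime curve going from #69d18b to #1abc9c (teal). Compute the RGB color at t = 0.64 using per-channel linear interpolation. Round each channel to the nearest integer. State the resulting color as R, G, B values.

#69d18b → (105, 209, 139); #1abc9c → (26, 188, 156).
R = 105 + 0.64 × (26 − 105) = 105 + 0.64 × -79 = 54.44 → 54
G = 209 + 0.64 × (188 − 209) = 209 + 0.64 × -21 = 195.56 → 196
B = 139 + 0.64 × (156 − 139) = 139 + 0.64 × 17 = 149.88 → 150

(54, 196, 150)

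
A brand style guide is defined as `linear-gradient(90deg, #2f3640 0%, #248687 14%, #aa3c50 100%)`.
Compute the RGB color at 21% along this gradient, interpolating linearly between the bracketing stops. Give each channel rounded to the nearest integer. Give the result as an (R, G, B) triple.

(47, 128, 131)

21% lies between the 14% and 100% stops, so the local fraction is t = (21 − 14)/(100 − 14) = 7/86 ≈ 0.0814.
#248687 → (36, 134, 135); #aa3c50 → (170, 60, 80).
R = 36 + 0.0814 × (170 − 36) = 46.908 → 47
G = 134 + 0.0814 × (60 − 134) = 127.976 → 128
B = 135 + 0.0814 × (80 − 135) = 130.523 → 131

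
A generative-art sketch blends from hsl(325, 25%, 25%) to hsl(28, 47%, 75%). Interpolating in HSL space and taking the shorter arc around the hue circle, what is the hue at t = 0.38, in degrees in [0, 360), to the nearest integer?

349

Hue: 28 − 325 = -297°, but |-297| > 180 so the shorter arc goes the other way: Δh = -297 + 360 = 63°.
H = 325 + 0.38 × (63) = 348.94 → 349°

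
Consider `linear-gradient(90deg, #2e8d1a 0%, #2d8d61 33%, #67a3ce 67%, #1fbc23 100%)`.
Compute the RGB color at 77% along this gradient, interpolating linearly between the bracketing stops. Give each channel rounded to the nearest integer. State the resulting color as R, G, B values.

(81, 171, 154)

77% lies between the 67% and 100% stops, so the local fraction is t = (77 − 67)/(100 − 67) = 10/33 ≈ 0.303.
#67a3ce → (103, 163, 206); #1fbc23 → (31, 188, 35).
R = 103 + 0.303 × (31 − 103) = 81.184 → 81
G = 163 + 0.303 × (188 − 163) = 170.575 → 171
B = 206 + 0.303 × (35 − 206) = 154.187 → 154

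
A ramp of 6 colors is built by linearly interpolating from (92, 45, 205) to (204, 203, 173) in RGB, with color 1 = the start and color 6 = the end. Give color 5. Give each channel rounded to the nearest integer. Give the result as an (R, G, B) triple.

With 6 swatches and endpoints inclusive, swatch 5 sits at t = (5 − 1)/(6 − 1) = 4/5 ≈ 0.8.
R = 92 + 0.8 × (204 − 92) = 181.6 → 182
G = 45 + 0.8 × (203 − 45) = 171.4 → 171
B = 205 + 0.8 × (173 − 205) = 179.4 → 179

(182, 171, 179)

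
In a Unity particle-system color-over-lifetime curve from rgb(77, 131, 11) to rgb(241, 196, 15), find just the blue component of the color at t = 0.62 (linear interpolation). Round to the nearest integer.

13

B = 11 + 0.62 × (15 − 11) = 13.48 → 13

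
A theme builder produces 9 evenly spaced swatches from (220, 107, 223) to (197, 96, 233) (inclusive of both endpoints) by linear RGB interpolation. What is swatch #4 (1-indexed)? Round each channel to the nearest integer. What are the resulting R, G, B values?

With 9 swatches and endpoints inclusive, swatch 4 sits at t = (4 − 1)/(9 − 1) = 3/8 ≈ 0.375.
R = 220 + 0.375 × (197 − 220) = 211.375 → 211
G = 107 + 0.375 × (96 − 107) = 102.875 → 103
B = 223 + 0.375 × (233 − 223) = 226.75 → 227

(211, 103, 227)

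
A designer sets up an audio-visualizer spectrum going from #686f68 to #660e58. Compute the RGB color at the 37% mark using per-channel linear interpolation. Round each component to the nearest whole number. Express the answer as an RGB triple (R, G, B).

#686f68 → (104, 111, 104); #660e58 → (102, 14, 88).
37% corresponds to t = 0.37.
R = 104 + 0.37 × (102 − 104) = 104 + 0.37 × -2 = 103.26 → 103
G = 111 + 0.37 × (14 − 111) = 111 + 0.37 × -97 = 75.11 → 75
B = 104 + 0.37 × (88 − 104) = 104 + 0.37 × -16 = 98.08 → 98
So the blended color is (103, 75, 98), about #674b62.

(103, 75, 98)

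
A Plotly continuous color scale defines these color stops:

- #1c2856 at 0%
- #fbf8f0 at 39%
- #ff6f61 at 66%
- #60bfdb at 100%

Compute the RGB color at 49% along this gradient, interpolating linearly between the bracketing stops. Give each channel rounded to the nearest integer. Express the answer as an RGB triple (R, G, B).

49% lies between the 39% and 66% stops, so the local fraction is t = (49 − 39)/(66 − 39) = 10/27 ≈ 0.3704.
#fbf8f0 → (251, 248, 240); #ff6f61 → (255, 111, 97).
R = 251 + 0.3704 × (255 − 251) = 252.482 → 252
G = 248 + 0.3704 × (111 − 248) = 197.255 → 197
B = 240 + 0.3704 × (97 − 240) = 187.033 → 187

(252, 197, 187)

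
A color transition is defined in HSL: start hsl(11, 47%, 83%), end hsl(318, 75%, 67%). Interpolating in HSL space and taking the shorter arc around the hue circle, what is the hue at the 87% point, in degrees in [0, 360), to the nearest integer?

325

Hue: 318 − 11 = 307°, but |307| > 180 so the shorter arc goes the other way: Δh = 307 − 360 = -53°.
H = 11 + 0.87 × (-53) = -35.11 → -35 → -35 mod 360 = 325°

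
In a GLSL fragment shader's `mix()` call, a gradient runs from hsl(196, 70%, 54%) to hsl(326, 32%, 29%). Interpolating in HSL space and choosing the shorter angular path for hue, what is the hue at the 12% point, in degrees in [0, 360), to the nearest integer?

212

Hue arc: Δh = 326 − 196 = 130° (|Δh| ≤ 180, already the shorter path).
H = 196 + 0.12 × (130) = 211.6 → 212°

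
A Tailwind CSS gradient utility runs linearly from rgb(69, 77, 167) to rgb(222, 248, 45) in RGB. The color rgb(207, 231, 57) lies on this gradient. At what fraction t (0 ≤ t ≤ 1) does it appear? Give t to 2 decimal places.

0.90

Invert the lerp on the G channel (largest span, 171): t = (231 − 77) / (248 − 77) = 154/171 = 0.90058.
Check on R: (207 − 69)/(222 − 69) = 0.902 ✓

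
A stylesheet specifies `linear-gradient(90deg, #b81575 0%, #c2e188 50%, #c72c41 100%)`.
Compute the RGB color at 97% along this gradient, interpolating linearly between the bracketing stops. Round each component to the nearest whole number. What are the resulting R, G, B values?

(199, 55, 69)

97% lies between the 50% and 100% stops, so the local fraction is t = (97 − 50)/(100 − 50) = 47/50 ≈ 0.94.
#c2e188 → (194, 225, 136); #c72c41 → (199, 44, 65).
R = 194 + 0.94 × (199 − 194) = 198.7 → 199
G = 225 + 0.94 × (44 − 225) = 54.86 → 55
B = 136 + 0.94 × (65 − 136) = 69.26 → 69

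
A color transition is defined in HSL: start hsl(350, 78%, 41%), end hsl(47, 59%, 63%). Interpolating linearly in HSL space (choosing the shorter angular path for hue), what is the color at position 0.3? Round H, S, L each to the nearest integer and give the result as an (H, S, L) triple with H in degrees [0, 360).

(7, 72, 48)

Hue: 47 − 350 = -303°, but |-303| > 180 so the shorter arc goes the other way: Δh = -303 + 360 = 57°.
H = 350 + 0.3 × (57) = 367.1 → 367 → 367 mod 360 = 7°
S = 78 + 0.3 × (59 − 78) = 72.3 → 72%
L = 41 + 0.3 × (63 − 41) = 47.6 → 48%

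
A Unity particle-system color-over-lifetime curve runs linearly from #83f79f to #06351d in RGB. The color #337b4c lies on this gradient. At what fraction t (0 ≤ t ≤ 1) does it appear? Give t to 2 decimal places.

Invert the lerp on the G channel (largest span, 194): t = (123 − 247) / (53 − 247) = -124/-194 = 0.63918.
Check on R: (51 − 131)/(6 − 131) = 0.64 ✓

0.64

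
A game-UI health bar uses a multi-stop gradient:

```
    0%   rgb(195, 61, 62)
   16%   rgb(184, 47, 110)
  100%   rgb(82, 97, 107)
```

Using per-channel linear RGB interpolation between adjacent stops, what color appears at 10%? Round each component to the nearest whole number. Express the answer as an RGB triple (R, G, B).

(188, 52, 92)

10% lies between the 0% and 16% stops, so the local fraction is t = (10 − 0)/(16 − 0) = 10/16 ≈ 0.625.
R = 195 + 0.625 × (184 − 195) = 188.125 → 188
G = 61 + 0.625 × (47 − 61) = 52.25 → 52
B = 62 + 0.625 × (110 − 62) = 92 → 92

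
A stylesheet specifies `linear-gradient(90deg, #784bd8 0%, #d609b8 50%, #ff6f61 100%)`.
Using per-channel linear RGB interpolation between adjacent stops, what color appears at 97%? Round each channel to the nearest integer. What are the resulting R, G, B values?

(253, 105, 102)

97% lies between the 50% and 100% stops, so the local fraction is t = (97 − 50)/(100 − 50) = 47/50 ≈ 0.94.
#d609b8 → (214, 9, 184); #ff6f61 → (255, 111, 97).
R = 214 + 0.94 × (255 − 214) = 252.54 → 253
G = 9 + 0.94 × (111 − 9) = 104.88 → 105
B = 184 + 0.94 × (97 − 184) = 102.22 → 102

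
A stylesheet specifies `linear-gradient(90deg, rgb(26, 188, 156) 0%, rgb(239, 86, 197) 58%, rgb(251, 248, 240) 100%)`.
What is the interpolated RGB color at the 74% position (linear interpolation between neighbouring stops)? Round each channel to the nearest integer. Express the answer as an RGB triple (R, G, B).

(244, 148, 213)

74% lies between the 58% and 100% stops, so the local fraction is t = (74 − 58)/(100 − 58) = 16/42 ≈ 0.381.
R = 239 + 0.381 × (251 − 239) = 243.572 → 244
G = 86 + 0.381 × (248 − 86) = 147.722 → 148
B = 197 + 0.381 × (240 − 197) = 213.383 → 213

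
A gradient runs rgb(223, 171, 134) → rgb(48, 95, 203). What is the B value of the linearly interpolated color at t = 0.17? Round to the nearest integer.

146

B = 134 + 0.17 × (203 − 134) = 145.73 → 146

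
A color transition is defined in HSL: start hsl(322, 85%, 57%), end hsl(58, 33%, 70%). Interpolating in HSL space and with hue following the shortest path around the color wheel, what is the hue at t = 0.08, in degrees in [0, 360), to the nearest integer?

330

Hue: 58 − 322 = -264°, but |-264| > 180 so the shorter arc goes the other way: Δh = -264 + 360 = 96°.
H = 322 + 0.08 × (96) = 329.68 → 330°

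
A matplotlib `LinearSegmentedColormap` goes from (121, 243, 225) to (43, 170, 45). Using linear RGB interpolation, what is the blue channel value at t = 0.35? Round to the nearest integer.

162

B = 225 + 0.35 × (45 − 225) = 162 → 162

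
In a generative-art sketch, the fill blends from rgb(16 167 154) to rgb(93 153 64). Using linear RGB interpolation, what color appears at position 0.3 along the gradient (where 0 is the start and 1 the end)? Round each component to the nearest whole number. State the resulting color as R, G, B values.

(39, 163, 127)

R = 16 + 0.3 × (93 − 16) = 16 + 0.3 × 77 = 39.1 → 39
G = 167 + 0.3 × (153 − 167) = 167 + 0.3 × -14 = 162.8 → 163
B = 154 + 0.3 × (64 − 154) = 154 + 0.3 × -90 = 127 → 127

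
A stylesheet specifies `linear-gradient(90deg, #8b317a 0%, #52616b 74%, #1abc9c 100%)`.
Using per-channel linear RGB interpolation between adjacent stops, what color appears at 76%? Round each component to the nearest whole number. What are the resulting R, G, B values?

76% lies between the 74% and 100% stops, so the local fraction is t = (76 − 74)/(100 − 74) = 2/26 ≈ 0.0769.
#52616b → (82, 97, 107); #1abc9c → (26, 188, 156).
R = 82 + 0.0769 × (26 − 82) = 77.694 → 78
G = 97 + 0.0769 × (188 − 97) = 103.998 → 104
B = 107 + 0.0769 × (156 − 107) = 110.768 → 111

(78, 104, 111)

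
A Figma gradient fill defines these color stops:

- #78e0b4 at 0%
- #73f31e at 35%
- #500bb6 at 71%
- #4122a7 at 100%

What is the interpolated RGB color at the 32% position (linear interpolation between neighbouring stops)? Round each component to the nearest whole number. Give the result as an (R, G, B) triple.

(115, 241, 43)

32% lies between the 0% and 35% stops, so the local fraction is t = (32 − 0)/(35 − 0) = 32/35 ≈ 0.9143.
#78e0b4 → (120, 224, 180); #73f31e → (115, 243, 30).
R = 120 + 0.9143 × (115 − 120) = 115.428 → 115
G = 224 + 0.9143 × (243 − 224) = 241.372 → 241
B = 180 + 0.9143 × (30 − 180) = 42.855 → 43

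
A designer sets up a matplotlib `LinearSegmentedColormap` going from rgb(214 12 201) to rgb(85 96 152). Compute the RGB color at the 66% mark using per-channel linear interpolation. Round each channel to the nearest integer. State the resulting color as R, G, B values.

(129, 67, 169)

66% corresponds to t = 0.66.
R = 214 + 0.66 × (85 − 214) = 214 + 0.66 × -129 = 128.86 → 129
G = 12 + 0.66 × (96 − 12) = 12 + 0.66 × 84 = 67.44 → 67
B = 201 + 0.66 × (152 − 201) = 201 + 0.66 × -49 = 168.66 → 169
So the blended color is (129, 67, 169), about #8143a9.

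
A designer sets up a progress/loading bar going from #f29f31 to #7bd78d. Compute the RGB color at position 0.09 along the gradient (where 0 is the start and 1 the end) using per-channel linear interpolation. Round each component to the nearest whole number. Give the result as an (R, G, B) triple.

(231, 164, 57)

#f29f31 → (242, 159, 49); #7bd78d → (123, 215, 141).
R = 242 + 0.09 × (123 − 242) = 242 + 0.09 × -119 = 231.29 → 231
G = 159 + 0.09 × (215 − 159) = 159 + 0.09 × 56 = 164.04 → 164
B = 49 + 0.09 × (141 − 49) = 49 + 0.09 × 92 = 57.28 → 57
So the blended color is (231, 164, 57), about #e7a439.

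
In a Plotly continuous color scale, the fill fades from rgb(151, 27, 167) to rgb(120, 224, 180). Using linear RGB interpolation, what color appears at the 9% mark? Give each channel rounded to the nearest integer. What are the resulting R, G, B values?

(148, 45, 168)

9% corresponds to t = 0.09.
R = 151 + 0.09 × (120 − 151) = 151 + 0.09 × -31 = 148.21 → 148
G = 27 + 0.09 × (224 − 27) = 27 + 0.09 × 197 = 44.73 → 45
B = 167 + 0.09 × (180 − 167) = 167 + 0.09 × 13 = 168.17 → 168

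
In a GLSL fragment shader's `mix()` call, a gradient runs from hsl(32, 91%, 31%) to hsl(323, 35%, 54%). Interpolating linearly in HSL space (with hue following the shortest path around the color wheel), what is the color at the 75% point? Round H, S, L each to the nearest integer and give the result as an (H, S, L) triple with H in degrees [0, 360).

(340, 49, 48)

Hue: 323 − 32 = 291°, but |291| > 180 so the shorter arc goes the other way: Δh = 291 − 360 = -69°.
H = 32 + 0.75 × (-69) = -19.75 → -20 → -20 mod 360 = 340°
S = 91 + 0.75 × (35 − 91) = 49 → 49%
L = 31 + 0.75 × (54 − 31) = 48.25 → 48%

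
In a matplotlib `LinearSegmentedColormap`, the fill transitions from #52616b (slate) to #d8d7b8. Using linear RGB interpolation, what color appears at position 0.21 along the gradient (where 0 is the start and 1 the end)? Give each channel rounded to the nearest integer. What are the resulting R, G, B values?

#52616b → (82, 97, 107); #d8d7b8 → (216, 215, 184).
R = 82 + 0.21 × (216 − 82) = 82 + 0.21 × 134 = 110.14 → 110
G = 97 + 0.21 × (215 − 97) = 97 + 0.21 × 118 = 121.78 → 122
B = 107 + 0.21 × (184 − 107) = 107 + 0.21 × 77 = 123.17 → 123

(110, 122, 123)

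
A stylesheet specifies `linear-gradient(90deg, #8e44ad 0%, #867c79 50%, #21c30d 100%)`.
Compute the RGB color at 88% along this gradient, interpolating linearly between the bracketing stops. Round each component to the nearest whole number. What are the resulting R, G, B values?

88% lies between the 50% and 100% stops, so the local fraction is t = (88 − 50)/(100 − 50) = 38/50 ≈ 0.76.
#867c79 → (134, 124, 121); #21c30d → (33, 195, 13).
R = 134 + 0.76 × (33 − 134) = 57.24 → 57
G = 124 + 0.76 × (195 − 124) = 177.96 → 178
B = 121 + 0.76 × (13 − 121) = 38.92 → 39

(57, 178, 39)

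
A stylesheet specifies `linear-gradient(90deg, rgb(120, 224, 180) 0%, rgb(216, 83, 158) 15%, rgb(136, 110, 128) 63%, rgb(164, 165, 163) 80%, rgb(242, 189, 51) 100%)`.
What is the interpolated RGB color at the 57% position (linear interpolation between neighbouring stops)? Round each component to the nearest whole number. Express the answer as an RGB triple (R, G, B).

(146, 107, 132)

57% lies between the 15% and 63% stops, so the local fraction is t = (57 − 15)/(63 − 15) = 42/48 ≈ 0.875.
R = 216 + 0.875 × (136 − 216) = 146 → 146
G = 83 + 0.875 × (110 − 83) = 106.625 → 107
B = 158 + 0.875 × (128 − 158) = 131.75 → 132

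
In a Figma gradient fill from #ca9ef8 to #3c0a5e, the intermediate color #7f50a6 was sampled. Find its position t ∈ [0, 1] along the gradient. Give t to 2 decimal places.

0.53

Invert the lerp on the B channel (largest span, 154): t = (166 − 248) / (94 − 248) = -82/-154 = 0.53247.
Check on R: (127 − 202)/(60 − 202) = 0.5282 ✓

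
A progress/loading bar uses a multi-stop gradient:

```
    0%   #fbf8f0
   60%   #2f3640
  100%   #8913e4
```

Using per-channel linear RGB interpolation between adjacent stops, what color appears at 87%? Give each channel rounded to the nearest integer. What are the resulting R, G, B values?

(108, 30, 175)

87% lies between the 60% and 100% stops, so the local fraction is t = (87 − 60)/(100 − 60) = 27/40 ≈ 0.675.
#2f3640 → (47, 54, 64); #8913e4 → (137, 19, 228).
R = 47 + 0.675 × (137 − 47) = 107.75 → 108
G = 54 + 0.675 × (19 − 54) = 30.375 → 30
B = 64 + 0.675 × (228 − 64) = 174.7 → 175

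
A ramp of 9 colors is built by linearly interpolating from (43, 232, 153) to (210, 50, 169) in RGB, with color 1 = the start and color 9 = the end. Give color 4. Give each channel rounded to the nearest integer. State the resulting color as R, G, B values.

(106, 164, 159)

With 9 swatches and endpoints inclusive, swatch 4 sits at t = (4 − 1)/(9 − 1) = 3/8 ≈ 0.375.
R = 43 + 0.375 × (210 − 43) = 105.625 → 106
G = 232 + 0.375 × (50 − 232) = 163.75 → 164
B = 153 + 0.375 × (169 − 153) = 159 → 159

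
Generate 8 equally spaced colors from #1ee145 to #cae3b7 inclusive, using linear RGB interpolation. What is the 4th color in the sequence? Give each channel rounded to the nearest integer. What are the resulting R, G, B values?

(104, 226, 118)

With 8 swatches and endpoints inclusive, swatch 4 sits at t = (4 − 1)/(8 − 1) = 3/7 ≈ 0.4286.
#1ee145 → (30, 225, 69); #cae3b7 → (202, 227, 183).
R = 30 + 0.4286 × (202 − 30) = 103.719 → 104
G = 225 + 0.4286 × (227 − 225) = 225.857 → 226
B = 69 + 0.4286 × (183 − 69) = 117.86 → 118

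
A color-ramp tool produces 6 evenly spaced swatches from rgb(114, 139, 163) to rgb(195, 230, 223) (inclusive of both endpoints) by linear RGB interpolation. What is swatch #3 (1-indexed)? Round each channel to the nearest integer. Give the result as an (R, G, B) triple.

With 6 swatches and endpoints inclusive, swatch 3 sits at t = (3 − 1)/(6 − 1) = 2/5 ≈ 0.4.
R = 114 + 0.4 × (195 − 114) = 146.4 → 146
G = 139 + 0.4 × (230 − 139) = 175.4 → 175
B = 163 + 0.4 × (223 − 163) = 187 → 187

(146, 175, 187)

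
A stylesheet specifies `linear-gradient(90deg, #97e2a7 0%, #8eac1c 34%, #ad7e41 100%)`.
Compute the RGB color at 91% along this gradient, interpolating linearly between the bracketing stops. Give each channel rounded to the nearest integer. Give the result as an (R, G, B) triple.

91% lies between the 34% and 100% stops, so the local fraction is t = (91 − 34)/(100 − 34) = 57/66 ≈ 0.8636.
#8eac1c → (142, 172, 28); #ad7e41 → (173, 126, 65).
R = 142 + 0.8636 × (173 − 142) = 168.772 → 169
G = 172 + 0.8636 × (126 − 172) = 132.274 → 132
B = 28 + 0.8636 × (65 − 28) = 59.953 → 60

(169, 132, 60)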